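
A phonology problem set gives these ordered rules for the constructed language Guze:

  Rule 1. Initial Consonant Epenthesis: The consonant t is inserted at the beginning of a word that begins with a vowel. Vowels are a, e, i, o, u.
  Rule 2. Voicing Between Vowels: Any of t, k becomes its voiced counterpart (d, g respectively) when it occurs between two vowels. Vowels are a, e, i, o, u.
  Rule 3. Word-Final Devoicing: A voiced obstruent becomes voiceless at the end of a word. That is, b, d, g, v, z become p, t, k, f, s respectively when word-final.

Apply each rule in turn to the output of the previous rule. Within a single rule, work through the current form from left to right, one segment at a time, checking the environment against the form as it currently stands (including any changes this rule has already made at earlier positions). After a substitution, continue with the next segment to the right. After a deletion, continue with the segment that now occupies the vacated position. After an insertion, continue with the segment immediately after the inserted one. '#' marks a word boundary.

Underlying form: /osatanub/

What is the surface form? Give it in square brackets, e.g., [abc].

Rule 1 Initial Consonant Epenthesis: [osatanub] → [tosatanub]
Rule 2 Voicing Between Vowels: [tosatanub] → [tosadanub]
Rule 3 Word-Final Devoicing: [tosadanub] → [tosadanup]

[tosadanup]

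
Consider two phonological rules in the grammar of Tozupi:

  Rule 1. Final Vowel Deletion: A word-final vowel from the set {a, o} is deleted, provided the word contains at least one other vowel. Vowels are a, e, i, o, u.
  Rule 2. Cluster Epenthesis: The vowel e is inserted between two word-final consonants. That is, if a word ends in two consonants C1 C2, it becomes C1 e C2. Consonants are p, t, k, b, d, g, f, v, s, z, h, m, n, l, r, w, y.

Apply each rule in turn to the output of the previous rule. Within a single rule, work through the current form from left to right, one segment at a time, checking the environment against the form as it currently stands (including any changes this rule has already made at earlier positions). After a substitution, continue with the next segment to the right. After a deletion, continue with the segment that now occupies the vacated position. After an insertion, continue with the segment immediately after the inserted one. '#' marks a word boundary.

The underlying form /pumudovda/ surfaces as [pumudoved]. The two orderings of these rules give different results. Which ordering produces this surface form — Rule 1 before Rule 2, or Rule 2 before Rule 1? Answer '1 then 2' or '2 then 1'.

Order 1 then 2:
  1 Final Vowel Deletion: [pumudovda] → [pumudovd]
  2 Cluster Epenthesis: [pumudovd] → [pumudoved]
  result: [pumudoved]
Order 2 then 1:
  2 Cluster Epenthesis: no change — [pumudovda]
  1 Final Vowel Deletion: [pumudovda] → [pumudovd]
  result: [pumudovd]

1 then 2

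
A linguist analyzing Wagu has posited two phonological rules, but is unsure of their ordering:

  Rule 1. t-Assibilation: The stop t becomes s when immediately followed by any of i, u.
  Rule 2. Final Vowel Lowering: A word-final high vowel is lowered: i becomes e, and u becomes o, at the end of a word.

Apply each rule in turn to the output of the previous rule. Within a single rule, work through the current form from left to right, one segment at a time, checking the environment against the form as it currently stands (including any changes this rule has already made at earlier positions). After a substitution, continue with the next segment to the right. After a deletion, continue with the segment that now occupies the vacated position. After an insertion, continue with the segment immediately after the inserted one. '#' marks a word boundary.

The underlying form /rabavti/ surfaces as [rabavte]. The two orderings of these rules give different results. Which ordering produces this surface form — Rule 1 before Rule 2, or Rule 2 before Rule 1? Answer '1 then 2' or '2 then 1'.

2 then 1

Order 1 then 2:
  1 t-Assibilation: [rabavti] → [rabavsi]
  2 Final Vowel Lowering: [rabavsi] → [rabavse]
  result: [rabavse]
Order 2 then 1:
  2 Final Vowel Lowering: [rabavti] → [rabavte]
  1 t-Assibilation: no change — [rabavte]
  result: [rabavte]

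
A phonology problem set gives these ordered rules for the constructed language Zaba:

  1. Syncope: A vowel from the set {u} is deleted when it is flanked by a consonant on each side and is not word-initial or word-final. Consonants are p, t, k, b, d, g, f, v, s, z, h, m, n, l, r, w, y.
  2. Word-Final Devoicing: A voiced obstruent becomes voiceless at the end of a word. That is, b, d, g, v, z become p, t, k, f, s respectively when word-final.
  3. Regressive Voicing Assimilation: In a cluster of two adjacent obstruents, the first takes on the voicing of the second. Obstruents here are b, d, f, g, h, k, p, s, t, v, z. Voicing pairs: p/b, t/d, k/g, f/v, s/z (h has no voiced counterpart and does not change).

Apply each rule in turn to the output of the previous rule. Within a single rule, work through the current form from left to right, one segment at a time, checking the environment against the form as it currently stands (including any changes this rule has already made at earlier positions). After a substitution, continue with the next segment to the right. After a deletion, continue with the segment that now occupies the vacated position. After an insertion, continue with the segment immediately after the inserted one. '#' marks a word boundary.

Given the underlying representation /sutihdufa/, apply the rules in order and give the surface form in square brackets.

1 Syncope: [sutihdufa] → [stihdfa]
2 Word-Final Devoicing: no change — [stihdfa]
3 Regressive Voicing Assimilation: [stihdfa] → [stihtfa]

[stihtfa]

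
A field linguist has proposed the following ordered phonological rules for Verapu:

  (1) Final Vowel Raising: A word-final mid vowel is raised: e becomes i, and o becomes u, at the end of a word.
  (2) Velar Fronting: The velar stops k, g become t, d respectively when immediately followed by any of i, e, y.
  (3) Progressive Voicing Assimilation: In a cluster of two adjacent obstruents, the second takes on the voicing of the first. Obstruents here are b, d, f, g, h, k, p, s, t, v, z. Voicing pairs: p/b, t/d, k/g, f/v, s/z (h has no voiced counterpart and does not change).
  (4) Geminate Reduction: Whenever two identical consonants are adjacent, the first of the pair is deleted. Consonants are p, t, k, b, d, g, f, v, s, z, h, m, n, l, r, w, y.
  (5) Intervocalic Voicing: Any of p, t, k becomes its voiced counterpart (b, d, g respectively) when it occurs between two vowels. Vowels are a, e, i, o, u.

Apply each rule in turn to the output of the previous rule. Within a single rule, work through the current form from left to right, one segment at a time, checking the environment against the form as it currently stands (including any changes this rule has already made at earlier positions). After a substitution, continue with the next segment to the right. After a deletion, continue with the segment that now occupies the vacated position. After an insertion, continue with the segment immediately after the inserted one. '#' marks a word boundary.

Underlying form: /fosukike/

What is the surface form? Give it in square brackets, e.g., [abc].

(1) Final Vowel Raising: [fosukike] → [fosukiki]
(2) Velar Fronting: [fosukiki] → [fosutiti]
(3) Progressive Voicing Assimilation: no change — [fosutiti]
(4) Geminate Reduction: no change — [fosutiti]
(5) Intervocalic Voicing: [fosutiti] → [fosudidi]

[fosudidi]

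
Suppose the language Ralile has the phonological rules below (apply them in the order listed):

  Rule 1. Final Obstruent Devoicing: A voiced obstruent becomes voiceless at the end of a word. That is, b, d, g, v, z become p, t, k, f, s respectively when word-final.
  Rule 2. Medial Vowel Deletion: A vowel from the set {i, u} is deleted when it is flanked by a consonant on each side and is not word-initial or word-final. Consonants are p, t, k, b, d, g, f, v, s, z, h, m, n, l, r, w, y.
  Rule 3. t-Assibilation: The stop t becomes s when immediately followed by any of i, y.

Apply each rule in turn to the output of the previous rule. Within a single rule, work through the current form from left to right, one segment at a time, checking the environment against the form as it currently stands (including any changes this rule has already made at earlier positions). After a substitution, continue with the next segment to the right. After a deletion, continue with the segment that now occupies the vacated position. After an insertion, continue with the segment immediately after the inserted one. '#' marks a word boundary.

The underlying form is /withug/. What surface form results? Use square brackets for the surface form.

Rule 1 Final Obstruent Devoicing: [withug] → [withuk]
Rule 2 Medial Vowel Deletion: [withuk] → [wthk]
Rule 3 t-Assibilation: no change — [wthk]

[wthk]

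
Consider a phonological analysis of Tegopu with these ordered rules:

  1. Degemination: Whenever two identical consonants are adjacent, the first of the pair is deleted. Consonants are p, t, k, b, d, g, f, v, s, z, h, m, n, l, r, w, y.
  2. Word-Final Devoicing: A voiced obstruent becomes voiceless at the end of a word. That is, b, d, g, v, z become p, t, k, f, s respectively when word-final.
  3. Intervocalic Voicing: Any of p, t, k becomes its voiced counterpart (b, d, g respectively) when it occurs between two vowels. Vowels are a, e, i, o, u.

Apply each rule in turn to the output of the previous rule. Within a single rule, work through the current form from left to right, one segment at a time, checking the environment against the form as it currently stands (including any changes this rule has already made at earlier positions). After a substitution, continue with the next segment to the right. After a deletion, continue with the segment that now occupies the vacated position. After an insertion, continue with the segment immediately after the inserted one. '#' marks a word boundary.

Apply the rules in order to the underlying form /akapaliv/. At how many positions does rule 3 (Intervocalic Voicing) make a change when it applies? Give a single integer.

2

1 Degemination: no change — [akapaliv]
2 Word-Final Devoicing: [akapaliv] → [akapalif]
3 Intervocalic Voicing: [akapalif] → [agabalif]
Rule 3 changed 2 position(s).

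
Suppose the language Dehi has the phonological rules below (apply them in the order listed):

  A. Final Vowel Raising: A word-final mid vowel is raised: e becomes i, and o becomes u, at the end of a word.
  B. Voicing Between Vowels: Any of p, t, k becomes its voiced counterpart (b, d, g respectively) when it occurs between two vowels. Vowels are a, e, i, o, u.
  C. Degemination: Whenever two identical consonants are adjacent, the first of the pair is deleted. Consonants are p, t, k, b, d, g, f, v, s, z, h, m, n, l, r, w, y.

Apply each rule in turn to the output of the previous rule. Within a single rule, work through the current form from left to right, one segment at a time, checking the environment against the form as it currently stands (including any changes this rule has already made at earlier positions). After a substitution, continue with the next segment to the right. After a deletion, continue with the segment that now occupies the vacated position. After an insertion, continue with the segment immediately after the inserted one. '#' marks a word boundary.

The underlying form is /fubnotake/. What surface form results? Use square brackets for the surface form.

[fubnodagi]

A Final Vowel Raising: [fubnotake] → [fubnotaki]
B Voicing Between Vowels: [fubnotaki] → [fubnodagi]
C Degemination: no change — [fubnodagi]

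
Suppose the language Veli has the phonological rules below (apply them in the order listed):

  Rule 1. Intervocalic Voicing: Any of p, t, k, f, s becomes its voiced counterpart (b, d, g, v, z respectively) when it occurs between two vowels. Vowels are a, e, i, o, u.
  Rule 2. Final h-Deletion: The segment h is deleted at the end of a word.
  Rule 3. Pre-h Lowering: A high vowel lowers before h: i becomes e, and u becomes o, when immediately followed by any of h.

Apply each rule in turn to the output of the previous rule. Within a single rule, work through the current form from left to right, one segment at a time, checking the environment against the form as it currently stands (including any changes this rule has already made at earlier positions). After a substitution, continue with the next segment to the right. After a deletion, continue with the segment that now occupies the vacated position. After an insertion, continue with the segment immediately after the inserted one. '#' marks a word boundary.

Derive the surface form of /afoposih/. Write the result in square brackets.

Rule 1 Intervocalic Voicing: [afoposih] → [avobozih]
Rule 2 Final h-Deletion: [avobozih] → [avobozi]
Rule 3 Pre-h Lowering: no change — [avobozi]

[avobozi]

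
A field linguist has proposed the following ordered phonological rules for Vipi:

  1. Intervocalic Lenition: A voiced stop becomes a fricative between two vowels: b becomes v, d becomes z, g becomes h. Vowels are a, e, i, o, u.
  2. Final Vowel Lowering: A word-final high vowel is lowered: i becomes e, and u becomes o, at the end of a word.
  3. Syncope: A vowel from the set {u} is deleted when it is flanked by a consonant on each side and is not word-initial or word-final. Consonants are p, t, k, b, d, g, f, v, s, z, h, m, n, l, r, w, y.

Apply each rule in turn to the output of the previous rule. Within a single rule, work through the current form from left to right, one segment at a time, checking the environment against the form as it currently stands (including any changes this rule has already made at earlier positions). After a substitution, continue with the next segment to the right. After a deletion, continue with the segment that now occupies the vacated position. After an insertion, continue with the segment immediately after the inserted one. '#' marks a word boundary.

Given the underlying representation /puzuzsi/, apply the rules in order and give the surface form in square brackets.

1 Intervocalic Lenition: no change — [puzuzsi]
2 Final Vowel Lowering: [puzuzsi] → [puzuzse]
3 Syncope: [puzuzse] → [pzzse]

[pzzse]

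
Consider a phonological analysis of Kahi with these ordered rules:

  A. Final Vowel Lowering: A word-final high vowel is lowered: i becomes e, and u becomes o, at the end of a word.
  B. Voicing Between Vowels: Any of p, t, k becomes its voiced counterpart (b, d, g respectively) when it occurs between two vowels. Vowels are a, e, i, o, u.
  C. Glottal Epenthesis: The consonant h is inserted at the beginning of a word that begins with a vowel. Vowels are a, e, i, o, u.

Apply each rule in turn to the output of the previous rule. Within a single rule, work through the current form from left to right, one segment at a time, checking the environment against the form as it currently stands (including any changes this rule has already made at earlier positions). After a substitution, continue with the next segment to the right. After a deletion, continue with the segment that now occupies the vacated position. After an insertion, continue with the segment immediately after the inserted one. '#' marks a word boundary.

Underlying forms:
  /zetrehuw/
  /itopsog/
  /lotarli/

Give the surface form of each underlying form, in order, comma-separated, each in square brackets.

[zetrehuw], [hidopsog], [lodarle]

/zetrehuw/:
  A Final Vowel Lowering: no change — [zetrehuw]
  B Voicing Between Vowels: no change — [zetrehuw]
  C Glottal Epenthesis: no change — [zetrehuw]
/itopsog/:
  A Final Vowel Lowering: no change — [itopsog]
  B Voicing Between Vowels: [itopsog] → [idopsog]
  C Glottal Epenthesis: [idopsog] → [hidopsog]
/lotarli/:
  A Final Vowel Lowering: [lotarli] → [lotarle]
  B Voicing Between Vowels: [lotarle] → [lodarle]
  C Glottal Epenthesis: no change — [lodarle]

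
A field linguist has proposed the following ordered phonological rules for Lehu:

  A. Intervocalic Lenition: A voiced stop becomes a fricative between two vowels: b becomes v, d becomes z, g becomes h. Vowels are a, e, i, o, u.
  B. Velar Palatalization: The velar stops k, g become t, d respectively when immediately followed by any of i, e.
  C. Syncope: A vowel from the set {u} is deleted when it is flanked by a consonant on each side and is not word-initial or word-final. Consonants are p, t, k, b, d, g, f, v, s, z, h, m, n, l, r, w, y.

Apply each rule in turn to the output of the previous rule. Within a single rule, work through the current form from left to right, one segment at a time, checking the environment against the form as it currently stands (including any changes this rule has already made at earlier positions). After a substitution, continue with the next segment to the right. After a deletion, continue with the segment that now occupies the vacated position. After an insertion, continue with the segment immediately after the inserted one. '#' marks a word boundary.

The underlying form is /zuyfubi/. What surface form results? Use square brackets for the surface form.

[zyfvi]

A Intervocalic Lenition: [zuyfubi] → [zuyfuvi]
B Velar Palatalization: no change — [zuyfuvi]
C Syncope: [zuyfuvi] → [zyfvi]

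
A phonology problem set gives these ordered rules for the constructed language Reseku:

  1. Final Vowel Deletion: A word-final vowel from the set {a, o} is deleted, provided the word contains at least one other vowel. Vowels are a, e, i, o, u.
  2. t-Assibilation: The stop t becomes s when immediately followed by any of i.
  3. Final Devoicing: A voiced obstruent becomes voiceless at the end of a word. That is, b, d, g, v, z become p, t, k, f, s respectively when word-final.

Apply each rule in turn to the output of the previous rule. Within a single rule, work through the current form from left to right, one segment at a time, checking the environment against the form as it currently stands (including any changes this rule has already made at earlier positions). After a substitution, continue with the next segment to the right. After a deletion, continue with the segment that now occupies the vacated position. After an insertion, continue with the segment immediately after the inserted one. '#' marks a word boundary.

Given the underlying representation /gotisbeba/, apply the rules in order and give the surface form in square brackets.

[gosisbep]

1 Final Vowel Deletion: [gotisbeba] → [gotisbeb]
2 t-Assibilation: [gotisbeb] → [gosisbeb]
3 Final Devoicing: [gosisbeb] → [gosisbep]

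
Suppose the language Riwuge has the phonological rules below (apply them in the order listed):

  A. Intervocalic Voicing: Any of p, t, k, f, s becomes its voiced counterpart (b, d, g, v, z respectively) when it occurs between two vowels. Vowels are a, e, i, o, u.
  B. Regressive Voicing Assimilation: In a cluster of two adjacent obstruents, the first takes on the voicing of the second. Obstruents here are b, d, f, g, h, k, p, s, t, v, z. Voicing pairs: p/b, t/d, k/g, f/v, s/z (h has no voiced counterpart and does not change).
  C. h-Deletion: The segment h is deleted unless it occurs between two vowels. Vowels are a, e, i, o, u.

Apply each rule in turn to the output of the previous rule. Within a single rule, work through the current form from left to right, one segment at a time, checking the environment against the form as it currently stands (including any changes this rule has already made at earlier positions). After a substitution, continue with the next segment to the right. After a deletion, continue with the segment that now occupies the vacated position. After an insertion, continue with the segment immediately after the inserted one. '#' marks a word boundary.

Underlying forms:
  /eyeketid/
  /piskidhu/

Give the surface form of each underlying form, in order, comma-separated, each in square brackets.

/eyeketid/:
  A Intervocalic Voicing: [eyeketid] → [eyegedid]
  B Regressive Voicing Assimilation: no change — [eyegedid]
  C h-Deletion: no change — [eyegedid]
/piskidhu/:
  A Intervocalic Voicing: no change — [piskidhu]
  B Regressive Voicing Assimilation: [piskidhu] → [piskithu]
  C h-Deletion: [piskithu] → [piskitu]

[eyegedid], [piskitu]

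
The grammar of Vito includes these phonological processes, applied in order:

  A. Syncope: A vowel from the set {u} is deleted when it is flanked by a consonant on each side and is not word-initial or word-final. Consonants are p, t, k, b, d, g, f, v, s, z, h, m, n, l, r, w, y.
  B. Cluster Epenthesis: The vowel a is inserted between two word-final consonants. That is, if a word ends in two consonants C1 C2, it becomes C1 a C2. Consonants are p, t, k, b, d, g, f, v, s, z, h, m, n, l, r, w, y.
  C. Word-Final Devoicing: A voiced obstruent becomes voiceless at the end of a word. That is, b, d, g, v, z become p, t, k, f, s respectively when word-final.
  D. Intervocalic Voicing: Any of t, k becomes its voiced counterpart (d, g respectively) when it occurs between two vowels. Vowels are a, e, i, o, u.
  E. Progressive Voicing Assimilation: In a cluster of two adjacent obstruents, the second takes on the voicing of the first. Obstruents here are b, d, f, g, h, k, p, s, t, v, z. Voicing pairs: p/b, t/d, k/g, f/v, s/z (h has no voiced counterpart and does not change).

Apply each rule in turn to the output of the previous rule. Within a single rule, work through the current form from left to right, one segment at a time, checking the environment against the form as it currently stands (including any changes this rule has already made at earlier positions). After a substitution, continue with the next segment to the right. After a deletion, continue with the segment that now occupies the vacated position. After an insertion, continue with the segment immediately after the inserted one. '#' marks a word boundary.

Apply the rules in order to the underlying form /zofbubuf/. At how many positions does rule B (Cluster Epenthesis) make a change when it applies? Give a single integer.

A Syncope: [zofbubuf] → [zofbbf]
B Cluster Epenthesis: [zofbbf] → [zofbbaf]
C Word-Final Devoicing: no change — [zofbbaf]
D Intervocalic Voicing: no change — [zofbbaf]
E Progressive Voicing Assimilation: [zofbbaf] → [zofppaf]
Rule B changed 1 position(s).

1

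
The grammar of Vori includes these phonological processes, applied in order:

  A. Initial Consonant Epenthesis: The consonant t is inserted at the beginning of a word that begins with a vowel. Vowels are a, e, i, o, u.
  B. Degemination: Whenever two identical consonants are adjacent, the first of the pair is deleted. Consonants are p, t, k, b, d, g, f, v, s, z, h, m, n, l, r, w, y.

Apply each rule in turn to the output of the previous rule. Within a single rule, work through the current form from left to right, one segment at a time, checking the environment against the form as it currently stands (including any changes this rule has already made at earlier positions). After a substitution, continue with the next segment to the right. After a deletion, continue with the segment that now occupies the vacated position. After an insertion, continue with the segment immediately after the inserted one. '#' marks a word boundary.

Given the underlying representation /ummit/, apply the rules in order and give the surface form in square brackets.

A Initial Consonant Epenthesis: [ummit] → [tummit]
B Degemination: [tummit] → [tumit]

[tumit]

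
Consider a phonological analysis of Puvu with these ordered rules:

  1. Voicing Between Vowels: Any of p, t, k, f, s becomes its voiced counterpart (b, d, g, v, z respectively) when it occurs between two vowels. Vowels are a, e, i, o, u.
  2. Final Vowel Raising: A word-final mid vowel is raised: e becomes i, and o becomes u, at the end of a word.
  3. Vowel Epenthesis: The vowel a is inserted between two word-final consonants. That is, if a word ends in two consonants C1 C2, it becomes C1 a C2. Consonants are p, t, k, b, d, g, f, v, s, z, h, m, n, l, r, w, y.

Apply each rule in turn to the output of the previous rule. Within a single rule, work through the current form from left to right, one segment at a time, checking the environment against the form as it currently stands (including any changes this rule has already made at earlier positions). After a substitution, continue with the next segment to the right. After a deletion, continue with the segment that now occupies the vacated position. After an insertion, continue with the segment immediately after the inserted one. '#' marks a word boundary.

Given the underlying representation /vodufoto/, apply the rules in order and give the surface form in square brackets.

1 Voicing Between Vowels: [vodufoto] → [voduvodo]
2 Final Vowel Raising: [voduvodo] → [voduvodu]
3 Vowel Epenthesis: no change — [voduvodu]

[voduvodu]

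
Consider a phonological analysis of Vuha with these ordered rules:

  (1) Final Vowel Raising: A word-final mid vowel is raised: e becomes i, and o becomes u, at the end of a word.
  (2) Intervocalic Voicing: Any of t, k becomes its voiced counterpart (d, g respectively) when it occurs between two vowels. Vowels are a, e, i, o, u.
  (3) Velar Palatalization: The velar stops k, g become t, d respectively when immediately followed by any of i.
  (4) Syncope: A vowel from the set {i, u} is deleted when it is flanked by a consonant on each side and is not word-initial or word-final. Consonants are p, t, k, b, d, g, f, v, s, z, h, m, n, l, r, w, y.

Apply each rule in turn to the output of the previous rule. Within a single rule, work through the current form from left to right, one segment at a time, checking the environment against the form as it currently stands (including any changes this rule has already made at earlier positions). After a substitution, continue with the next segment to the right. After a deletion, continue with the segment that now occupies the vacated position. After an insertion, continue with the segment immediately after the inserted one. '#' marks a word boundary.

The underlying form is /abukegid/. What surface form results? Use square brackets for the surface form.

[abgedd]

(1) Final Vowel Raising: no change — [abukegid]
(2) Intervocalic Voicing: [abukegid] → [abugegid]
(3) Velar Palatalization: [abugegid] → [abugedid]
(4) Syncope: [abugedid] → [abgedd]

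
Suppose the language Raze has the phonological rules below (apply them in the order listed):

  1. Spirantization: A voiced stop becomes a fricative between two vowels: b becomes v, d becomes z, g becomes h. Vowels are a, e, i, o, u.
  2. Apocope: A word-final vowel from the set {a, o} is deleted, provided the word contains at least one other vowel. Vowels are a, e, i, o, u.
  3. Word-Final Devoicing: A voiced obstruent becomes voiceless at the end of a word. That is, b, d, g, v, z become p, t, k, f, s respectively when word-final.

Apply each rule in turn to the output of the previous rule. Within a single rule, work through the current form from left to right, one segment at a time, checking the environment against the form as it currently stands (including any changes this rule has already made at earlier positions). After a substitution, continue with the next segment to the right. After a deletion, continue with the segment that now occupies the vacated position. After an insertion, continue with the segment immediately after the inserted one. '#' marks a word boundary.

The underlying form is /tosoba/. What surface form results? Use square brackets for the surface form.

1 Spirantization: [tosoba] → [tosova]
2 Apocope: [tosova] → [tosov]
3 Word-Final Devoicing: [tosov] → [tosof]

[tosof]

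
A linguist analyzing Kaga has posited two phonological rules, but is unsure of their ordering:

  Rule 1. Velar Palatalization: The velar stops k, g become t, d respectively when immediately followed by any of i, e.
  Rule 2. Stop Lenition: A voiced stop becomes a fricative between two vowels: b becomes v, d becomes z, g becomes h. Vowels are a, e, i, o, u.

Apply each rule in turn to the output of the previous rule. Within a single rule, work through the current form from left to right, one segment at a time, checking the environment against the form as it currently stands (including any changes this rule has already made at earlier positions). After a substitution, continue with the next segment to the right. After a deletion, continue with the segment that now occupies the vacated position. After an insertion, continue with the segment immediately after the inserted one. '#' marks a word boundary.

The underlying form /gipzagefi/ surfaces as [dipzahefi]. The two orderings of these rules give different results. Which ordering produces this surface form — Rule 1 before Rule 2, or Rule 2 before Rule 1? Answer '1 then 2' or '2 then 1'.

Order 1 then 2:
  1 Velar Palatalization: [gipzagefi] → [dipzadefi]
  2 Stop Lenition: [dipzadefi] → [dipzazefi]
  result: [dipzazefi]
Order 2 then 1:
  2 Stop Lenition: [gipzagefi] → [gipzahefi]
  1 Velar Palatalization: [gipzahefi] → [dipzahefi]
  result: [dipzahefi]

2 then 1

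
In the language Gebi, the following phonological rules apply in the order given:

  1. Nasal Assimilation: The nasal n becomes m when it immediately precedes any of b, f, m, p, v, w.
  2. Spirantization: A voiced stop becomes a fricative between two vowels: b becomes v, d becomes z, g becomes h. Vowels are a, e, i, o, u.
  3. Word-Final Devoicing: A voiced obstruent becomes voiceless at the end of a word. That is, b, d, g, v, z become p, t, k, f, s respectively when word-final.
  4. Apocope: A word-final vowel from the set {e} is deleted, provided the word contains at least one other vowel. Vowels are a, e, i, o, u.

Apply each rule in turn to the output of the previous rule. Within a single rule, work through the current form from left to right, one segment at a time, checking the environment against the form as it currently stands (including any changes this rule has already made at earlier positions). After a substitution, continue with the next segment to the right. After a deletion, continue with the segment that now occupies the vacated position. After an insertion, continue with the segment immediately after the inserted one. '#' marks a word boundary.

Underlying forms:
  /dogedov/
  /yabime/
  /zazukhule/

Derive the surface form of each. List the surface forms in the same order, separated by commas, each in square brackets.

/dogedov/:
  1 Nasal Assimilation: no change — [dogedov]
  2 Spirantization: [dogedov] → [dohezov]
  3 Word-Final Devoicing: [dohezov] → [dohezof]
  4 Apocope: no change — [dohezof]
/yabime/:
  1 Nasal Assimilation: no change — [yabime]
  2 Spirantization: [yabime] → [yavime]
  3 Word-Final Devoicing: no change — [yavime]
  4 Apocope: [yavime] → [yavim]
/zazukhule/:
  1 Nasal Assimilation: no change — [zazukhule]
  2 Spirantization: no change — [zazukhule]
  3 Word-Final Devoicing: no change — [zazukhule]
  4 Apocope: [zazukhule] → [zazukhul]

[dohezof], [yavim], [zazukhul]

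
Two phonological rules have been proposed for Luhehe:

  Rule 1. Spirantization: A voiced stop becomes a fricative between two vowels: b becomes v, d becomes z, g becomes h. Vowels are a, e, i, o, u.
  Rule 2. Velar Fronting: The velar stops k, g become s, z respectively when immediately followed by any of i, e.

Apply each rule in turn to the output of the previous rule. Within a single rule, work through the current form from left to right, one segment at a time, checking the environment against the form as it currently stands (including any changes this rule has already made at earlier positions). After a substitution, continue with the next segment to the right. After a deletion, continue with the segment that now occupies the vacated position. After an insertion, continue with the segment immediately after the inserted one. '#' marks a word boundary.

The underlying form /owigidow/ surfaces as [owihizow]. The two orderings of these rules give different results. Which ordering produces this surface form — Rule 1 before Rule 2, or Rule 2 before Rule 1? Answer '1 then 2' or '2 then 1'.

Order 1 then 2:
  1 Spirantization: [owigidow] → [owihizow]
  2 Velar Fronting: no change — [owihizow]
  result: [owihizow]
Order 2 then 1:
  2 Velar Fronting: [owigidow] → [owizidow]
  1 Spirantization: [owizidow] → [owizizow]
  result: [owizizow]

1 then 2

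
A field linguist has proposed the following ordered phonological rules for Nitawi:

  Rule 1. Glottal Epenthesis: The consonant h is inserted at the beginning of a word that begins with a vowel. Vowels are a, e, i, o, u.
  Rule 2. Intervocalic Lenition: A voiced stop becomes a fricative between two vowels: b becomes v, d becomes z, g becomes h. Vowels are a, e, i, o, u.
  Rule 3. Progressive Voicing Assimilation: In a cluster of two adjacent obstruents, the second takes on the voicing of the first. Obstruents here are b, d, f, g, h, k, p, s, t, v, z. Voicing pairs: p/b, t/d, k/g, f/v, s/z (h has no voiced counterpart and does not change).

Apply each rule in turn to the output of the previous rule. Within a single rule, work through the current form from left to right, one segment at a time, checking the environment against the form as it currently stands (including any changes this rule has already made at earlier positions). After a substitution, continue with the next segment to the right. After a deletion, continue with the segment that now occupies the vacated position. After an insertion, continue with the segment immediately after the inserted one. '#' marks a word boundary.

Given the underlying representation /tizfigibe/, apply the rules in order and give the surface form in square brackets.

[tizvihive]

Rule 1 Glottal Epenthesis: no change — [tizfigibe]
Rule 2 Intervocalic Lenition: [tizfigibe] → [tizfihive]
Rule 3 Progressive Voicing Assimilation: [tizfihive] → [tizvihive]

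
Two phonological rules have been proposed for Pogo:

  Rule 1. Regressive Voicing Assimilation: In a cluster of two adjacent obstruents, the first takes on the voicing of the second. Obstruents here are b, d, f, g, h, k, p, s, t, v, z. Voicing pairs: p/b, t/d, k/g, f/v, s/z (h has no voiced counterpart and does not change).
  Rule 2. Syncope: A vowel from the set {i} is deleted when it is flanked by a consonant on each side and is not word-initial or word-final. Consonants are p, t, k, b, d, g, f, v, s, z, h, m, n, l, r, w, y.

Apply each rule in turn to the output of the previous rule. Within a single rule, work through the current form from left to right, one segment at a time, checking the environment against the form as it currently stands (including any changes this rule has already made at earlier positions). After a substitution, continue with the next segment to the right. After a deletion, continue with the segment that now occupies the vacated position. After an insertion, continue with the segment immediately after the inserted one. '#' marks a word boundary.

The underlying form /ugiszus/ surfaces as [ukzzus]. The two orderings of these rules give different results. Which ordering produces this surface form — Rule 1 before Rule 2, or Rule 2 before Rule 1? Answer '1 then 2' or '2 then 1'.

2 then 1

Order 1 then 2:
  1 Regressive Voicing Assimilation: [ugiszus] → [ugizzus]
  2 Syncope: [ugizzus] → [ugzzus]
  result: [ugzzus]
Order 2 then 1:
  2 Syncope: [ugiszus] → [ugszus]
  1 Regressive Voicing Assimilation: [ugszus] → [ukzzus]
  result: [ukzzus]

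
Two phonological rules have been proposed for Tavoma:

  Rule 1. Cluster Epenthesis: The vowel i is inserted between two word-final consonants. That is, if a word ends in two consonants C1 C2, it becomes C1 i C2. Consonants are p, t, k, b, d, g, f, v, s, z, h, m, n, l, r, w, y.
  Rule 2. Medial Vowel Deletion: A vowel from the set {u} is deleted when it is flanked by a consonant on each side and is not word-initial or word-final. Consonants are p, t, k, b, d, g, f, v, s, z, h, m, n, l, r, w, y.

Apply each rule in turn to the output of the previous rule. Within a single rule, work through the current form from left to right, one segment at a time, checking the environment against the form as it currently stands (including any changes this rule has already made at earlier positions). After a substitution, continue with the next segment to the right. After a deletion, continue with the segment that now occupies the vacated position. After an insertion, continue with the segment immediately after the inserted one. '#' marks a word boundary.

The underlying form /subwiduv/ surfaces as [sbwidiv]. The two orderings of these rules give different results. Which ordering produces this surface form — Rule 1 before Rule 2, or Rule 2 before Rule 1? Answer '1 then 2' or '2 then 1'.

2 then 1

Order 1 then 2:
  1 Cluster Epenthesis: no change — [subwiduv]
  2 Medial Vowel Deletion: [subwiduv] → [sbwidv]
  result: [sbwidv]
Order 2 then 1:
  2 Medial Vowel Deletion: [subwiduv] → [sbwidv]
  1 Cluster Epenthesis: [sbwidv] → [sbwidiv]
  result: [sbwidiv]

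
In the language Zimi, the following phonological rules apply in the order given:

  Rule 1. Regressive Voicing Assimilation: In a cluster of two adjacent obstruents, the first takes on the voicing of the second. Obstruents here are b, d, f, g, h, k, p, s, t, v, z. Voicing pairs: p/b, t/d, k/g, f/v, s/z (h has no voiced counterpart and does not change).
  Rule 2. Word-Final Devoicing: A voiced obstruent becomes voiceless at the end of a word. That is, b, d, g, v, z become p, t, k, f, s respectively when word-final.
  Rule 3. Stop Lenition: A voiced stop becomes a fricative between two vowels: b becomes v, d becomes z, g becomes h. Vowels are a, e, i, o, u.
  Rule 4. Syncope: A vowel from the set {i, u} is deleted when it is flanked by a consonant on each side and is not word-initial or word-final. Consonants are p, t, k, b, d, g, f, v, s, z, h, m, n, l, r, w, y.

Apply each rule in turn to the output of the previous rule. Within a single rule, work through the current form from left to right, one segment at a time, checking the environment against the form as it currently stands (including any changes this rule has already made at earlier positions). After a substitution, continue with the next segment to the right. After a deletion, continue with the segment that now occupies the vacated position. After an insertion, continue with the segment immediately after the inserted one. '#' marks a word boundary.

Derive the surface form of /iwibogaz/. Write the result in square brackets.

[iwvohas]

Rule 1 Regressive Voicing Assimilation: no change — [iwibogaz]
Rule 2 Word-Final Devoicing: [iwibogaz] → [iwibogas]
Rule 3 Stop Lenition: [iwibogas] → [iwivohas]
Rule 4 Syncope: [iwivohas] → [iwvohas]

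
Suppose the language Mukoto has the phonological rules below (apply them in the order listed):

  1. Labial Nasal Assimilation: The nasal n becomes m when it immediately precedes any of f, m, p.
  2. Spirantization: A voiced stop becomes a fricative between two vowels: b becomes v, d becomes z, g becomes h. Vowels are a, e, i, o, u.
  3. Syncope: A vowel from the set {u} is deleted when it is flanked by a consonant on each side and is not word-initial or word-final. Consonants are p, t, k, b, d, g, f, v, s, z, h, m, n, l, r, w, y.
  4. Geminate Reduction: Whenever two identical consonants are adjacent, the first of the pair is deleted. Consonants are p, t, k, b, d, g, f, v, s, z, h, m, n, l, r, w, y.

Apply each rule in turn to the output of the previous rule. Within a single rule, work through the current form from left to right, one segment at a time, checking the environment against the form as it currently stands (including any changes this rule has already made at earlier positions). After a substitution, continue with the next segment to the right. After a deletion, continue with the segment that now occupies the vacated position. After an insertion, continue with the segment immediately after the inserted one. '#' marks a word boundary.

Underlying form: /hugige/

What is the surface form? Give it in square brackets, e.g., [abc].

1 Labial Nasal Assimilation: no change — [hugige]
2 Spirantization: [hugige] → [huhihe]
3 Syncope: [huhihe] → [hhihe]
4 Geminate Reduction: [hhihe] → [hihe]

[hihe]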